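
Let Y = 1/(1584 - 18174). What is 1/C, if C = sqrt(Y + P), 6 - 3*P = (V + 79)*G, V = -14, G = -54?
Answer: sqrt(322567316610)/19443479 ≈ 0.029210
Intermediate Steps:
P = 1172 (P = 2 - (-14 + 79)*(-54)/3 = 2 - 65*(-54)/3 = 2 - 1/3*(-3510) = 2 + 1170 = 1172)
Y = -1/16590 (Y = 1/(-16590) = -1/16590 ≈ -6.0277e-5)
C = sqrt(322567316610)/16590 (C = sqrt(-1/16590 + 1172) = sqrt(19443479/16590) = sqrt(322567316610)/16590 ≈ 34.234)
1/C = 1/(sqrt(322567316610)/16590) = sqrt(322567316610)/19443479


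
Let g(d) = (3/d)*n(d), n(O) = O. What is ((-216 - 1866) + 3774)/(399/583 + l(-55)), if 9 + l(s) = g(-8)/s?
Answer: -548020/2711 ≈ -202.15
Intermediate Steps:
g(d) = 3 (g(d) = (3/d)*d = 3)
l(s) = -9 + 3/s
((-216 - 1866) + 3774)/(399/583 + l(-55)) = ((-216 - 1866) + 3774)/(399/583 + (-9 + 3/(-55))) = (-2082 + 3774)/(399*(1/583) + (-9 + 3*(-1/55))) = 1692/(399/583 + (-9 - 3/55)) = 1692/(399/583 - 498/55) = 1692/(-24399/2915) = 1692*(-2915/24399) = -548020/2711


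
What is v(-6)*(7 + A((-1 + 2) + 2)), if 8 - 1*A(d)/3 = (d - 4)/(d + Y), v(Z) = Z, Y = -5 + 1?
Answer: -168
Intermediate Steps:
Y = -4
A(d) = 21 (A(d) = 24 - 3*(d - 4)/(d - 4) = 24 - 3*(-4 + d)/(-4 + d) = 24 - 3*1 = 24 - 3 = 21)
v(-6)*(7 + A((-1 + 2) + 2)) = -6*(7 + 21) = -6*28 = -168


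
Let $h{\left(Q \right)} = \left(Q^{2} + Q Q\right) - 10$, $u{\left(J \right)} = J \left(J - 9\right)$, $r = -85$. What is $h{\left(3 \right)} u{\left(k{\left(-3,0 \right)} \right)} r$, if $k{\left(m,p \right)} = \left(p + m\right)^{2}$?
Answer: $0$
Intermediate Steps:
$k{\left(m,p \right)} = \left(m + p\right)^{2}$
$u{\left(J \right)} = J \left(-9 + J\right)$
$h{\left(Q \right)} = -10 + 2 Q^{2}$ ($h{\left(Q \right)} = \left(Q^{2} + Q^{2}\right) - 10 = 2 Q^{2} - 10 = -10 + 2 Q^{2}$)
$h{\left(3 \right)} u{\left(k{\left(-3,0 \right)} \right)} r = \left(-10 + 2 \cdot 3^{2}\right) \left(-3 + 0\right)^{2} \left(-9 + \left(-3 + 0\right)^{2}\right) \left(-85\right) = \left(-10 + 2 \cdot 9\right) \left(-3\right)^{2} \left(-9 + \left(-3\right)^{2}\right) \left(-85\right) = \left(-10 + 18\right) 9 \left(-9 + 9\right) \left(-85\right) = 8 \cdot 9 \cdot 0 \left(-85\right) = 8 \cdot 0 \left(-85\right) = 0 \left(-85\right) = 0$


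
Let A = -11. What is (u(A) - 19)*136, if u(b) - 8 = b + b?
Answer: -4488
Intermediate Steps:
u(b) = 8 + 2*b (u(b) = 8 + (b + b) = 8 + 2*b)
(u(A) - 19)*136 = ((8 + 2*(-11)) - 19)*136 = ((8 - 22) - 19)*136 = (-14 - 19)*136 = -33*136 = -4488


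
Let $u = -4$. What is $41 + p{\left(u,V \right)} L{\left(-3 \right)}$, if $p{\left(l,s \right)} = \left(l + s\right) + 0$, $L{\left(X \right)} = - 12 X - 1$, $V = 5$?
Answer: $76$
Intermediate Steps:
$L{\left(X \right)} = -1 - 12 X$
$p{\left(l,s \right)} = l + s$
$41 + p{\left(u,V \right)} L{\left(-3 \right)} = 41 + \left(-4 + 5\right) \left(-1 - -36\right) = 41 + 1 \left(-1 + 36\right) = 41 + 1 \cdot 35 = 41 + 35 = 76$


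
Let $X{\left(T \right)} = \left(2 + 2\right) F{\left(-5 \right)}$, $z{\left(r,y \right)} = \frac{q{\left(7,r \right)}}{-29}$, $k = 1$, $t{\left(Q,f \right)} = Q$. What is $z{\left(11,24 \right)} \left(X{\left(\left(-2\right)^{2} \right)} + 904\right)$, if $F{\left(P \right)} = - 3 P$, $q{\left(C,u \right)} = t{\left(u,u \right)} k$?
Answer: $- \frac{10604}{29} \approx -365.66$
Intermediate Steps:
$q{\left(C,u \right)} = u$ ($q{\left(C,u \right)} = u 1 = u$)
$z{\left(r,y \right)} = - \frac{r}{29}$ ($z{\left(r,y \right)} = \frac{r}{-29} = r \left(- \frac{1}{29}\right) = - \frac{r}{29}$)
$X{\left(T \right)} = 60$ ($X{\left(T \right)} = \left(2 + 2\right) \left(\left(-3\right) \left(-5\right)\right) = 4 \cdot 15 = 60$)
$z{\left(11,24 \right)} \left(X{\left(\left(-2\right)^{2} \right)} + 904\right) = \left(- \frac{1}{29}\right) 11 \left(60 + 904\right) = \left(- \frac{11}{29}\right) 964 = - \frac{10604}{29}$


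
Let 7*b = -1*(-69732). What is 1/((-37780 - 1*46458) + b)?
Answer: -7/519934 ≈ -1.3463e-5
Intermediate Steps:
b = 69732/7 (b = (-1*(-69732))/7 = (⅐)*69732 = 69732/7 ≈ 9961.7)
1/((-37780 - 1*46458) + b) = 1/((-37780 - 1*46458) + 69732/7) = 1/((-37780 - 46458) + 69732/7) = 1/(-84238 + 69732/7) = 1/(-519934/7) = -7/519934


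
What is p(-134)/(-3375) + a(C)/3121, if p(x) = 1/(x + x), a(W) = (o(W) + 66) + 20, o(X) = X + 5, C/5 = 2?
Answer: 91357621/2822944500 ≈ 0.032363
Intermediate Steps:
C = 10 (C = 5*2 = 10)
o(X) = 5 + X
a(W) = 91 + W (a(W) = ((5 + W) + 66) + 20 = (71 + W) + 20 = 91 + W)
p(x) = 1/(2*x)
p(-134)/(-3375) + a(C)/3121 = ((½)/(-134))/(-3375) + (91 + 10)/3121 = ((½)*(-1/134))*(-1/3375) + 101*(1/3121) = -1/268*(-1/3375) + 101/3121 = 1/904500 + 101/3121 = 91357621/2822944500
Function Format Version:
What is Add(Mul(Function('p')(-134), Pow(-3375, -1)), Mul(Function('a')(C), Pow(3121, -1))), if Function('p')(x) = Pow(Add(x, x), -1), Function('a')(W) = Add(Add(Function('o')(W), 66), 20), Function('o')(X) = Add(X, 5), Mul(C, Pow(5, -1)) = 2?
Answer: Rational(91357621, 2822944500) ≈ 0.032363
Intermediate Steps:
C = 10 (C = Mul(5, 2) = 10)
Function('o')(X) = Add(5, X)
Function('a')(W) = Add(91, W) (Function('a')(W) = Add(Add(Add(5, W), 66), 20) = Add(Add(71, W), 20) = Add(91, W))
Function('p')(x) = Mul(Rational(1, 2), Pow(x, -1)) (Function('p')(x) = Pow(Mul(2, x), -1) = Mul(Rational(1, 2), Pow(x, -1)))
Add(Mul(Function('p')(-134), Pow(-3375, -1)), Mul(Function('a')(C), Pow(3121, -1))) = Add(Mul(Mul(Rational(1, 2), Pow(-134, -1)), Pow(-3375, -1)), Mul(Add(91, 10), Pow(3121, -1))) = Add(Mul(Mul(Rational(1, 2), Rational(-1, 134)), Rational(-1, 3375)), Mul(101, Rational(1, 3121))) = Add(Mul(Rational(-1, 268), Rational(-1, 3375)), Rational(101, 3121)) = Add(Rational(1, 904500), Rational(101, 3121)) = Rational(91357621, 2822944500)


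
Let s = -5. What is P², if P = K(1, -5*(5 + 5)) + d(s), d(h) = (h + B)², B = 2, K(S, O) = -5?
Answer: 16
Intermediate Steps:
d(h) = (2 + h)² (d(h) = (h + 2)² = (2 + h)²)
P = 4 (P = -5 + (2 - 5)² = -5 + (-3)² = -5 + 9 = 4)
P² = 4² = 16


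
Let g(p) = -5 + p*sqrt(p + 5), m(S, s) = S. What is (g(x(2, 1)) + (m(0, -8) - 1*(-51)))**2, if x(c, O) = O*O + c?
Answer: 2188 + 552*sqrt(2) ≈ 2968.6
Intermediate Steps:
x(c, O) = c + O**2 (x(c, O) = O**2 + c = c + O**2)
g(p) = -5 + p*sqrt(5 + p)
(g(x(2, 1)) + (m(0, -8) - 1*(-51)))**2 = ((-5 + (2 + 1**2)*sqrt(5 + (2 + 1**2))) + (0 - 1*(-51)))**2 = ((-5 + (2 + 1)*sqrt(5 + (2 + 1))) + (0 + 51))**2 = ((-5 + 3*sqrt(5 + 3)) + 51)**2 = ((-5 + 3*sqrt(8)) + 51)**2 = ((-5 + 3*(2*sqrt(2))) + 51)**2 = ((-5 + 6*sqrt(2)) + 51)**2 = (46 + 6*sqrt(2))**2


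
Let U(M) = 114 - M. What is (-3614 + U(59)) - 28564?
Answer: -32123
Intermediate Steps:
(-3614 + U(59)) - 28564 = (-3614 + (114 - 1*59)) - 28564 = (-3614 + (114 - 59)) - 28564 = (-3614 + 55) - 28564 = -3559 - 28564 = -32123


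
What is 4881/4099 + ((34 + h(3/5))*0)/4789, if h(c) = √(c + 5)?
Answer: 4881/4099 ≈ 1.1908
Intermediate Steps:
h(c) = √(5 + c)
4881/4099 + ((34 + h(3/5))*0)/4789 = 4881/4099 + ((34 + √(5 + 3/5))*0)/4789 = 4881*(1/4099) + ((34 + √(5 + 3*(⅕)))*0)*(1/4789) = 4881/4099 + ((34 + √(5 + ⅗))*0)*(1/4789) = 4881/4099 + ((34 + √(28/5))*0)*(1/4789) = 4881/4099 + ((34 + 2*√35/5)*0)*(1/4789) = 4881/4099 + 0*(1/4789) = 4881/4099 + 0 = 4881/4099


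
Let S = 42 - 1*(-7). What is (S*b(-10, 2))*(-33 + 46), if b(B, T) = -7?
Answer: -4459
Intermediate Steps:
S = 49 (S = 42 + 7 = 49)
(S*b(-10, 2))*(-33 + 46) = (49*(-7))*(-33 + 46) = -343*13 = -4459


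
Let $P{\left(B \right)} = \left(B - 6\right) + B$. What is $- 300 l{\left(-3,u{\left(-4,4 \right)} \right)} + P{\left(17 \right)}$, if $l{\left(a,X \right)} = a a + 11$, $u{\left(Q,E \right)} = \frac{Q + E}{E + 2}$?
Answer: $-5972$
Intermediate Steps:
$u{\left(Q,E \right)} = \frac{E + Q}{2 + E}$
$P{\left(B \right)} = -6 + 2 B$ ($P{\left(B \right)} = \left(-6 + B\right) + B = -6 + 2 B$)
$l{\left(a,X \right)} = 11 + a^{2}$ ($l{\left(a,X \right)} = a^{2} + 11 = 11 + a^{2}$)
$- 300 l{\left(-3,u{\left(-4,4 \right)} \right)} + P{\left(17 \right)} = - 300 \left(11 + \left(-3\right)^{2}\right) + \left(-6 + 2 \cdot 17\right) = - 300 \left(11 + 9\right) + \left(-6 + 34\right) = \left(-300\right) 20 + 28 = -6000 + 28 = -5972$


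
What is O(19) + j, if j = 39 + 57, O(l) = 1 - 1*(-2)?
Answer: 99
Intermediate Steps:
O(l) = 3 (O(l) = 1 + 2 = 3)
j = 96
O(19) + j = 3 + 96 = 99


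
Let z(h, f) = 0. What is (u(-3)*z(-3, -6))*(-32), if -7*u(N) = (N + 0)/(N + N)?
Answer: 0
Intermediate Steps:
u(N) = -1/14 (u(N) = -(N + 0)/(7*(N + N)) = -N/(7*(2*N)) = -N*1/(2*N)/7 = -⅐*½ = -1/14)
(u(-3)*z(-3, -6))*(-32) = -1/14*0*(-32) = 0*(-32) = 0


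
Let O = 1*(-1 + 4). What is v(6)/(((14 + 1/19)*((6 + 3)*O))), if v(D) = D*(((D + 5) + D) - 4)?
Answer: 494/2403 ≈ 0.20558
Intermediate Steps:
O = 3 (O = 1*3 = 3)
v(D) = D*(1 + 2*D) (v(D) = D*(((5 + D) + D) - 4) = D*((5 + 2*D) - 4) = D*(1 + 2*D))
v(6)/(((14 + 1/19)*((6 + 3)*O))) = (6*(1 + 2*6))/(((14 + 1/19)*((6 + 3)*3))) = (6*(1 + 12))/(((14 + 1/19)*(9*3))) = (6*13)/(((267/19)*27)) = 78/(7209/19) = 78*(19/7209) = 494/2403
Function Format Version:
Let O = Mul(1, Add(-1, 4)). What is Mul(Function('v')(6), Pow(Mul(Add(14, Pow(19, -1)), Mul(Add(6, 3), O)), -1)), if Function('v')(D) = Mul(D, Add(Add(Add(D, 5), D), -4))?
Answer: Rational(494, 2403) ≈ 0.20558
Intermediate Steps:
O = 3 (O = Mul(1, 3) = 3)
Function('v')(D) = Mul(D, Add(1, Mul(2, D))) (Function('v')(D) = Mul(D, Add(Add(Add(5, D), D), -4)) = Mul(D, Add(Add(5, Mul(2, D)), -4)) = Mul(D, Add(1, Mul(2, D))))
Mul(Function('v')(6), Pow(Mul(Add(14, Pow(19, -1)), Mul(Add(6, 3), O)), -1)) = Mul(Mul(6, Add(1, Mul(2, 6))), Pow(Mul(Add(14, Pow(19, -1)), Mul(Add(6, 3), 3)), -1)) = Mul(Mul(6, Add(1, 12)), Pow(Mul(Add(14, Rational(1, 19)), Mul(9, 3)), -1)) = Mul(Mul(6, 13), Pow(Mul(Rational(267, 19), 27), -1)) = Mul(78, Pow(Rational(7209, 19), -1)) = Mul(78, Rational(19, 7209)) = Rational(494, 2403)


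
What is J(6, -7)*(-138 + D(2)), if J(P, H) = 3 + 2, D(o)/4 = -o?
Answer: -730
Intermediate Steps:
D(o) = -4*o (D(o) = 4*(-o) = -4*o)
J(P, H) = 5
J(6, -7)*(-138 + D(2)) = 5*(-138 - 4*2) = 5*(-138 - 8) = 5*(-146) = -730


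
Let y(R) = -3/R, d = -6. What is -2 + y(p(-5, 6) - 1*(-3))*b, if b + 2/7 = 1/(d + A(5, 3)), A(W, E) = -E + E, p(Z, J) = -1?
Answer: -37/28 ≈ -1.3214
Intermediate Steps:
A(W, E) = 0
b = -19/42 (b = -2/7 + 1/(-6 + 0) = -2/7 + 1/(-6) = -2/7 - ⅙ = -19/42 ≈ -0.45238)
-2 + y(p(-5, 6) - 1*(-3))*b = -2 - 3/(-1 - 1*(-3))*(-19/42) = -2 - 3/(-1 + 3)*(-19/42) = -2 - 3/2*(-19/42) = -2 + 19/28 = -37/28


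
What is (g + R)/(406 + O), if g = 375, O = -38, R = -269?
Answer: 53/184 ≈ 0.28804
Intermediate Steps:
(g + R)/(406 + O) = (375 - 269)/(406 - 38) = 106/368 = 106*(1/368) = 53/184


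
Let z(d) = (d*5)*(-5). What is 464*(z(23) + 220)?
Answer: -164720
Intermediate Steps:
z(d) = -25*d (z(d) = (5*d)*(-5) = -25*d)
464*(z(23) + 220) = 464*(-25*23 + 220) = 464*(-575 + 220) = 464*(-355) = -164720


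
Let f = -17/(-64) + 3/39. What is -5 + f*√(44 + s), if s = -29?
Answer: -5 + 285*√15/832 ≈ -3.6733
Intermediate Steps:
f = 285/832 (f = -17*(-1/64) + 3*(1/39) = 17/64 + 1/13 = 285/832 ≈ 0.34255)
-5 + f*√(44 + s) = -5 + 285*√(44 - 29)/832 = -5 + 285*√15/832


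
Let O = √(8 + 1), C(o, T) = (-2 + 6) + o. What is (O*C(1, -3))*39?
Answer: 585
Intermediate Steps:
C(o, T) = 4 + o
O = 3 (O = √9 = 3)
(O*C(1, -3))*39 = (3*(4 + 1))*39 = (3*5)*39 = 15*39 = 585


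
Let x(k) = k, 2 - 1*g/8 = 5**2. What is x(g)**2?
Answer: 33856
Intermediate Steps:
g = -184 (g = 16 - 8*5**2 = 16 - 8*25 = 16 - 200 = -184)
x(g)**2 = (-184)**2 = 33856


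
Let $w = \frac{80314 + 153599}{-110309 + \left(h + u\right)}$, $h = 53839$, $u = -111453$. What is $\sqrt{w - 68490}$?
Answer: $\frac{i \sqrt{39414887187141}}{23989} \approx 261.71 i$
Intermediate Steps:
$w = - \frac{233913}{167923}$ ($w = \frac{80314 + 153599}{-110309 + \left(53839 - 111453\right)} = \frac{233913}{-110309 - 57614} = \frac{233913}{-167923} = 233913 \left(- \frac{1}{167923}\right) = - \frac{233913}{167923} \approx -1.393$)
$\sqrt{w - 68490} = \sqrt{- \frac{233913}{167923} - 68490} = \sqrt{- \frac{11501280183}{167923}} = \frac{i \sqrt{39414887187141}}{23989}$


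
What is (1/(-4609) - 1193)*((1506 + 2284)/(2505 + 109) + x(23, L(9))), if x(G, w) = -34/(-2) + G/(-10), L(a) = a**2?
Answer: -52755722841/2738165 ≈ -19267.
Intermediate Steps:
x(G, w) = 17 - G/10 (x(G, w) = -34*(-1/2) + G*(-1/10) = 17 - G/10)
(1/(-4609) - 1193)*((1506 + 2284)/(2505 + 109) + x(23, L(9))) = (1/(-4609) - 1193)*((1506 + 2284)/(2505 + 109) + (17 - 1/10*23)) = (-1/4609 - 1193)*(3790/2614 + (17 - 23/10)) = -5498538*(3790*(1/2614) + 147/10)/4609 = -5498538*(1895/1307 + 147/10)/4609 = -5498538/4609*211079/13070 = -52755722841/2738165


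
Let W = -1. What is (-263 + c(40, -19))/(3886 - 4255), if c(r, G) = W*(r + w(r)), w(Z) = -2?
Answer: 301/369 ≈ 0.81572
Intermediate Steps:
c(r, G) = 2 - r (c(r, G) = -(r - 2) = -(-2 + r) = 2 - r)
(-263 + c(40, -19))/(3886 - 4255) = (-263 + (2 - 1*40))/(3886 - 4255) = (-263 + (2 - 40))/(-369) = (-263 - 38)*(-1/369) = -301*(-1/369) = 301/369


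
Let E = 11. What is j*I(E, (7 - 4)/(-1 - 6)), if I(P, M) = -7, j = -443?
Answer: 3101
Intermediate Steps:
j*I(E, (7 - 4)/(-1 - 6)) = -443*(-7) = 3101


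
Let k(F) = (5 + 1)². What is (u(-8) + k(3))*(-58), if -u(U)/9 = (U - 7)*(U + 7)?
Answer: 5742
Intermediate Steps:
k(F) = 36 (k(F) = 6² = 36)
u(U) = -9*(-7 + U)*(7 + U) (u(U) = -9*(U - 7)*(U + 7) = -9*(-7 + U)*(7 + U))
(u(-8) + k(3))*(-58) = ((441 - 9*(-8)²) + 36)*(-58) = ((441 - 9*64) + 36)*(-58) = ((441 - 576) + 36)*(-58) = (-135 + 36)*(-58) = -99*(-58) = 5742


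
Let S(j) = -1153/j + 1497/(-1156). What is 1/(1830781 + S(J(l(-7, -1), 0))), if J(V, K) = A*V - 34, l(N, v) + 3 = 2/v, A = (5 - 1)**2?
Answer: 65892/120634402757 ≈ 5.4621e-7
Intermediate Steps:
A = 16 (A = 4**2 = 16)
l(N, v) = -3 + 2/v
J(V, K) = -34 + 16*V (J(V, K) = 16*V - 34 = -34 + 16*V)
S(j) = -1497/1156 - 1153/j (S(j) = -1153/j + 1497*(-1/1156) = -1153/j - 1497/1156 = -1497/1156 - 1153/j)
1/(1830781 + S(J(l(-7, -1), 0))) = 1/(1830781 + (-1497/1156 - 1153/(-34 + 16*(-3 + 2/(-1))))) = 1/(1830781 + (-1497/1156 - 1153/(-34 + 16*(-3 + 2*(-1))))) = 1/(1830781 + (-1497/1156 - 1153/(-34 + 16*(-3 - 2)))) = 1/(1830781 + (-1497/1156 - 1153/(-34 + 16*(-5)))) = 1/(1830781 + (-1497/1156 - 1153/(-34 - 80))) = 1/(1830781 + (-1497/1156 - 1153/(-114))) = 1/(1830781 + (-1497/1156 - 1153*(-1/114))) = 1/(1830781 + (-1497/1156 + 1153/114)) = 1/(1830781 + 581105/65892) = 1/(120634402757/65892) = 65892/120634402757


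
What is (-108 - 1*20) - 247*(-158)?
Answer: 38898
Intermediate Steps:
(-108 - 1*20) - 247*(-158) = (-108 - 20) + 39026 = -128 + 39026 = 38898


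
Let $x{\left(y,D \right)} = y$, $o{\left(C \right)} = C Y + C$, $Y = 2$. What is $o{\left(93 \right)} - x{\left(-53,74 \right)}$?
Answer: $332$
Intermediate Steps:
$o{\left(C \right)} = 3 C$ ($o{\left(C \right)} = C 2 + C = 2 C + C = 3 C$)
$o{\left(93 \right)} - x{\left(-53,74 \right)} = 3 \cdot 93 - -53 = 279 + 53 = 332$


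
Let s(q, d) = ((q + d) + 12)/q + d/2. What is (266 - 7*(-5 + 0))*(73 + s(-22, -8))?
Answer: 231168/11 ≈ 21015.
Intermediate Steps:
s(q, d) = d/2 + (12 + d + q)/q (s(q, d) = ((d + q) + 12)/q + d*(1/2) = (12 + d + q)/q + d/2 = d/2 + (12 + d + q)/q)
(266 - 7*(-5 + 0))*(73 + s(-22, -8)) = (266 - 7*(-5 + 0))*(73 + (12 - 8 + (1/2)*(-22)*(2 - 8))/(-22)) = (266 - 7*(-5))*(73 - (12 - 8 + (1/2)*(-22)*(-6))/22) = (266 + 35)*(73 - (12 - 8 + 66)/22) = 301*(73 - 1/22*70) = 301*(73 - 35/11) = 301*(768/11) = 231168/11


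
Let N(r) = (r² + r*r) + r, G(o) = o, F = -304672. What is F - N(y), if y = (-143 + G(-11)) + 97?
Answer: -311113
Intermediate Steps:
y = -57 (y = (-143 - 11) + 97 = -154 + 97 = -57)
N(r) = r + 2*r² (N(r) = (r² + r²) + r = 2*r² + r = r + 2*r²)
F - N(y) = -304672 - (-57)*(1 + 2*(-57)) = -304672 - (-57)*(1 - 114) = -304672 - (-57)*(-113) = -304672 - 1*6441 = -304672 - 6441 = -311113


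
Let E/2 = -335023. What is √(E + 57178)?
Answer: 2*I*√153217 ≈ 782.86*I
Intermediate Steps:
E = -670046 (E = 2*(-335023) = -670046)
√(E + 57178) = √(-670046 + 57178) = √(-612868) = 2*I*√153217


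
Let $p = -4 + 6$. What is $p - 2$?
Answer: $0$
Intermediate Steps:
$p = 2$
$p - 2 = 2 - 2 = 0$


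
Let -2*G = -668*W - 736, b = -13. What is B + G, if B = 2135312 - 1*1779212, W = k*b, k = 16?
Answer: 286996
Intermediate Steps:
W = -208 (W = 16*(-13) = -208)
G = -69104 (G = -(-668*(-208) - 736)/2 = -(138944 - 736)/2 = -1/2*138208 = -69104)
B = 356100 (B = 2135312 - 1779212 = 356100)
B + G = 356100 - 69104 = 286996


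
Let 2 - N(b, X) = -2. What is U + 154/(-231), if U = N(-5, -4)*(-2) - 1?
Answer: -29/3 ≈ -9.6667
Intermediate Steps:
N(b, X) = 4 (N(b, X) = 2 - 1*(-2) = 2 + 2 = 4)
U = -9 (U = 4*(-2) - 1 = -8 - 1 = -9)
U + 154/(-231) = -9 + 154/(-231) = -9 + 154*(-1/231) = -9 - ⅔ = -29/3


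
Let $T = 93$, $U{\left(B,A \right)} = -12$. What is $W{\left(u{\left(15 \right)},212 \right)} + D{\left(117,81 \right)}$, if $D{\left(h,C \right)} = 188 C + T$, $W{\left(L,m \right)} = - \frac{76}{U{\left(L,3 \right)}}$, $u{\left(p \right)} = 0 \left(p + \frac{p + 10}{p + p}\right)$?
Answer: $\frac{45982}{3} \approx 15327.0$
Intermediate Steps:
$u{\left(p \right)} = 0$ ($u{\left(p \right)} = 0 \left(p + \frac{10 + p}{2 p}\right) = 0$)
$W{\left(L,m \right)} = \frac{19}{3}$ ($W{\left(L,m \right)} = - \frac{76}{-12} = \left(-76\right) \left(- \frac{1}{12}\right) = \frac{19}{3}$)
$D{\left(h,C \right)} = 93 + 188 C$ ($D{\left(h,C \right)} = 188 C + 93 = 93 + 188 C$)
$W{\left(u{\left(15 \right)},212 \right)} + D{\left(117,81 \right)} = \frac{19}{3} + \left(93 + 188 \cdot 81\right) = \frac{19}{3} + \left(93 + 15228\right) = \frac{19}{3} + 15321 = \frac{45982}{3}$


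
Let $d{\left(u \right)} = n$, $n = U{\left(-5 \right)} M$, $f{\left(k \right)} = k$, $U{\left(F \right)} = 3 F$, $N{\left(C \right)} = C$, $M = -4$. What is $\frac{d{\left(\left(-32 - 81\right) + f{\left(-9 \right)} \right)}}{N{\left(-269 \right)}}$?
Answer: $- \frac{60}{269} \approx -0.22305$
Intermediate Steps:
$n = 60$ ($n = 3 \left(-5\right) \left(-4\right) = \left(-15\right) \left(-4\right) = 60$)
$d{\left(u \right)} = 60$
$\frac{d{\left(\left(-32 - 81\right) + f{\left(-9 \right)} \right)}}{N{\left(-269 \right)}} = \frac{60}{-269} = 60 \left(- \frac{1}{269}\right) = - \frac{60}{269}$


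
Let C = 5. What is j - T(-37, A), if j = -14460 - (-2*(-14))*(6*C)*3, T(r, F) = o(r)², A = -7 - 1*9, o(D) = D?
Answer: -18349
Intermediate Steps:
A = -16 (A = -7 - 9 = -16)
T(r, F) = r²
j = -16980 (j = -14460 - (-2*(-14))*(6*5)*3 = -14460 - 28*30*3 = -14460 - 28*90 = -14460 - 1*2520 = -14460 - 2520 = -16980)
j - T(-37, A) = -16980 - 1*(-37)² = -16980 - 1*1369 = -16980 - 1369 = -18349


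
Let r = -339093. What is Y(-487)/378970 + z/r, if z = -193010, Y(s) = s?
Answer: 72979861409/128506074210 ≈ 0.56791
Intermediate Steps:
Y(-487)/378970 + z/r = -487/378970 - 193010/(-339093) = -487*1/378970 - 193010*(-1/339093) = -487/378970 + 193010/339093 = 72979861409/128506074210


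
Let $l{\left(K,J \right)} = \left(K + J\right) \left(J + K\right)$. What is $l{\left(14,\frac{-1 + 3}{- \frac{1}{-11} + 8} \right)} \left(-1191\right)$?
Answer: $- \frac{1914918384}{7921} \approx -2.4175 \cdot 10^{5}$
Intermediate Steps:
$l{\left(K,J \right)} = \left(J + K\right)^{2}$ ($l{\left(K,J \right)} = \left(J + K\right) \left(J + K\right) = \left(J + K\right)^{2}$)
$l{\left(14,\frac{-1 + 3}{- \frac{1}{-11} + 8} \right)} \left(-1191\right) = \left(\frac{-1 + 3}{- \frac{1}{-11} + 8} + 14\right)^{2} \left(-1191\right) = \left(\frac{2}{\left(-1\right) \left(- \frac{1}{11}\right) + 8} + 14\right)^{2} \left(-1191\right) = \left(\frac{2}{\frac{1}{11} + 8} + 14\right)^{2} \left(-1191\right) = \left(\frac{2}{\frac{89}{11}} + 14\right)^{2} \left(-1191\right) = \left(2 \cdot \frac{11}{89} + 14\right)^{2} \left(-1191\right) = \left(\frac{22}{89} + 14\right)^{2} \left(-1191\right) = \left(\frac{1268}{89}\right)^{2} \left(-1191\right) = \frac{1607824}{7921} \left(-1191\right) = - \frac{1914918384}{7921}$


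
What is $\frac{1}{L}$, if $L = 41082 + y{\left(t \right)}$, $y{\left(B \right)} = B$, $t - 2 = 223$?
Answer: $\frac{1}{41307} \approx 2.4209 \cdot 10^{-5}$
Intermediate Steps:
$t = 225$ ($t = 2 + 223 = 225$)
$L = 41307$ ($L = 41082 + 225 = 41307$)
$\frac{1}{L} = \frac{1}{41307}$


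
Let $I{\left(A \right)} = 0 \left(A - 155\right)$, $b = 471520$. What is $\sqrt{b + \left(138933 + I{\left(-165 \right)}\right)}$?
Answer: $\sqrt{610453} \approx 781.31$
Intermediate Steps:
$I{\left(A \right)} = 0$ ($I{\left(A \right)} = 0 \left(-155 + A\right) = 0$)
$\sqrt{b + \left(138933 + I{\left(-165 \right)}\right)} = \sqrt{471520 + \left(138933 + 0\right)} = \sqrt{471520 + 138933} = \sqrt{610453}$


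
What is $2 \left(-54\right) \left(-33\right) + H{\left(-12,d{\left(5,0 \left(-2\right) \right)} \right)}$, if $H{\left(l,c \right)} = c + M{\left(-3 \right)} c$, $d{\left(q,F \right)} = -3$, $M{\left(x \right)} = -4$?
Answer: $3573$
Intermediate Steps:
$H{\left(l,c \right)} = - 3 c$ ($H{\left(l,c \right)} = c - 4 c = - 3 c$)
$2 \left(-54\right) \left(-33\right) + H{\left(-12,d{\left(5,0 \left(-2\right) \right)} \right)} = 2 \left(-54\right) \left(-33\right) - -9 = \left(-108\right) \left(-33\right) + 9 = 3564 + 9 = 3573$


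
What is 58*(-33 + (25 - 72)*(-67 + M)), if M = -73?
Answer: 379726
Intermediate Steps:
58*(-33 + (25 - 72)*(-67 + M)) = 58*(-33 + (25 - 72)*(-67 - 73)) = 58*(-33 - 47*(-140)) = 58*(-33 + 6580) = 58*6547 = 379726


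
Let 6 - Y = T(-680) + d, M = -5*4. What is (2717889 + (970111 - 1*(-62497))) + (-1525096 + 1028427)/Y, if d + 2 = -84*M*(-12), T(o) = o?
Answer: 78189864787/20848 ≈ 3.7505e+6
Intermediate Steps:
M = -20
d = -20162 (d = -2 - 84*(-20)*(-12) = -2 + 1680*(-12) = -2 - 20160 = -20162)
Y = 20848 (Y = 6 - (-680 - 20162) = 6 - 1*(-20842) = 6 + 20842 = 20848)
(2717889 + (970111 - 1*(-62497))) + (-1525096 + 1028427)/Y = (2717889 + (970111 - 1*(-62497))) + (-1525096 + 1028427)/20848 = (2717889 + (970111 + 62497)) - 496669*1/20848 = (2717889 + 1032608) - 496669/20848 = 3750497 - 496669/20848 = 78189864787/20848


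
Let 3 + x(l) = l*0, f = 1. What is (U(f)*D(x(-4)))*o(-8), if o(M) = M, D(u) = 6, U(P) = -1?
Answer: 48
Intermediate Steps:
x(l) = -3 (x(l) = -3 + l*0 = -3 + 0 = -3)
(U(f)*D(x(-4)))*o(-8) = -1*6*(-8) = -6*(-8) = 48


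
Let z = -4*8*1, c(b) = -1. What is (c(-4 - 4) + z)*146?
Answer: -4818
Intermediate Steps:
z = -32 (z = -32*1 = -32)
(c(-4 - 4) + z)*146 = (-1 - 32)*146 = -33*146 = -4818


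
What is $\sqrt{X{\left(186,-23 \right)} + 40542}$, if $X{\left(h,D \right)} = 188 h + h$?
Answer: $4 \sqrt{4731} \approx 275.13$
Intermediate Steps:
$X{\left(h,D \right)} = 189 h$
$\sqrt{X{\left(186,-23 \right)} + 40542} = \sqrt{189 \cdot 186 + 40542} = \sqrt{35154 + 40542} = \sqrt{75696} = 4 \sqrt{4731}$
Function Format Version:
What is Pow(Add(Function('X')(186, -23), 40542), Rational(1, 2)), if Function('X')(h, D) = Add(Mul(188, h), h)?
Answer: Mul(4, Pow(4731, Rational(1, 2))) ≈ 275.13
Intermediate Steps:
Function('X')(h, D) = Mul(189, h)
Pow(Add(Function('X')(186, -23), 40542), Rational(1, 2)) = Pow(Add(Mul(189, 186), 40542), Rational(1, 2)) = Pow(Add(35154, 40542), Rational(1, 2)) = Pow(75696, Rational(1, 2)) = Mul(4, Pow(4731, Rational(1, 2)))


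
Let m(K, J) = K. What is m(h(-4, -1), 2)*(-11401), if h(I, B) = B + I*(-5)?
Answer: -216619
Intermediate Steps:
h(I, B) = B - 5*I
m(h(-4, -1), 2)*(-11401) = (-1 - 5*(-4))*(-11401) = (-1 + 20)*(-11401) = 19*(-11401) = -216619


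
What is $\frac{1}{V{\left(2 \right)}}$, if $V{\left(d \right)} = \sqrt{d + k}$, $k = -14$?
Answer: $- \frac{i \sqrt{3}}{6} \approx - 0.28868 i$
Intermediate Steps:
$V{\left(d \right)} = \sqrt{-14 + d}$ ($V{\left(d \right)} = \sqrt{d - 14} = \sqrt{-14 + d}$)
$\frac{1}{V{\left(2 \right)}} = \frac{1}{\sqrt{-14 + 2}} = \frac{1}{\sqrt{-12}} = \frac{1}{2 i \sqrt{3}} = - \frac{i \sqrt{3}}{6}$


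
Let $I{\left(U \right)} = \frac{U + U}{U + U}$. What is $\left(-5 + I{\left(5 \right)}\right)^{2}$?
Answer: $16$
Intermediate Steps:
$I{\left(U \right)} = 1$ ($I{\left(U \right)} = \frac{2 U}{2 U} = 2 U \frac{1}{2 U} = 1$)
$\left(-5 + I{\left(5 \right)}\right)^{2} = \left(-5 + 1\right)^{2} = \left(-4\right)^{2} = 16$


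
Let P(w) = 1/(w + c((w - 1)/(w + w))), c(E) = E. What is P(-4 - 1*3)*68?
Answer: -476/45 ≈ -10.578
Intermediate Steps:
P(w) = 1/(w + (-1 + w)/(2*w)) (P(w) = 1/(w + (w - 1)/(w + w)) = 1/(w + (-1 + w)/((2*w))) = 1/(w + (-1 + w)*(1/(2*w))) = 1/(w + (-1 + w)/(2*w)))
P(-4 - 1*3)*68 = (2*(-4 - 1*3)/(-1 + (-4 - 1*3) + 2*(-4 - 1*3)²))*68 = (2*(-4 - 3)/(-1 + (-4 - 3) + 2*(-4 - 3)²))*68 = (2*(-7)/(-1 - 7 + 2*(-7)²))*68 = (2*(-7)/(-1 - 7 + 2*49))*68 = (2*(-7)/(-1 - 7 + 98))*68 = (2*(-7)/90)*68 = (2*(-7)*(1/90))*68 = -7/45*68 = -476/45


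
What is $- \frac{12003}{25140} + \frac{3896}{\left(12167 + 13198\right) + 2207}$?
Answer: $- \frac{19416773}{57763340} \approx -0.33614$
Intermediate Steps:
$- \frac{12003}{25140} + \frac{3896}{\left(12167 + 13198\right) + 2207} = \left(-12003\right) \frac{1}{25140} + \frac{3896}{25365 + 2207} = - \frac{4001}{8380} + \frac{3896}{27572} = - \frac{4001}{8380} + 3896 \cdot \frac{1}{27572} = - \frac{4001}{8380} + \frac{974}{6893} = - \frac{19416773}{57763340}$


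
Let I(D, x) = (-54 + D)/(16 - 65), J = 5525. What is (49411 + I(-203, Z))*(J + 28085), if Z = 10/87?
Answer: 81383119560/49 ≈ 1.6609e+9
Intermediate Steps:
Z = 10/87 (Z = 10*(1/87) = 10/87 ≈ 0.11494)
I(D, x) = 54/49 - D/49 (I(D, x) = (-54 + D)/(-49) = (-54 + D)*(-1/49) = 54/49 - D/49)
(49411 + I(-203, Z))*(J + 28085) = (49411 + (54/49 - 1/49*(-203)))*(5525 + 28085) = (49411 + (54/49 + 29/7))*33610 = (49411 + 257/49)*33610 = (2421396/49)*33610 = 81383119560/49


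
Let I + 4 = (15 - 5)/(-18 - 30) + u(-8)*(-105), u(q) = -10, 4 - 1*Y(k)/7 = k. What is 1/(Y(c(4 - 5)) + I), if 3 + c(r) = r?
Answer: 24/26443 ≈ 0.00090761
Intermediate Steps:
c(r) = -3 + r
Y(k) = 28 - 7*k
I = 25099/24 (I = -4 + ((15 - 5)/(-18 - 30) - 10*(-105)) = -4 + (10/(-48) + 1050) = -4 + (10*(-1/48) + 1050) = -4 + (-5/24 + 1050) = -4 + 25195/24 = 25099/24 ≈ 1045.8)
1/(Y(c(4 - 5)) + I) = 1/((28 - 7*(-3 + (4 - 5))) + 25099/24) = 1/((28 - 7*(-3 - 1)) + 25099/24) = 1/((28 - 7*(-4)) + 25099/24) = 1/((28 + 28) + 25099/24) = 1/(56 + 25099/24) = 1/(26443/24) = 24/26443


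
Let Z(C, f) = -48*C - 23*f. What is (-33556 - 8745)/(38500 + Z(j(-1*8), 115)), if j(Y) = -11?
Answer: -42301/36383 ≈ -1.1627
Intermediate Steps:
(-33556 - 8745)/(38500 + Z(j(-1*8), 115)) = (-33556 - 8745)/(38500 + (-48*(-11) - 23*115)) = -42301/(38500 + (528 - 2645)) = -42301/(38500 - 2117) = -42301/36383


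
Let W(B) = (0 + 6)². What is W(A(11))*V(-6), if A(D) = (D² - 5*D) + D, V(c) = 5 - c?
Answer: 396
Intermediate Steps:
A(D) = D² - 4*D
W(B) = 36 (W(B) = 6² = 36)
W(A(11))*V(-6) = 36*(5 - 1*(-6)) = 36*(5 + 6) = 36*11 = 396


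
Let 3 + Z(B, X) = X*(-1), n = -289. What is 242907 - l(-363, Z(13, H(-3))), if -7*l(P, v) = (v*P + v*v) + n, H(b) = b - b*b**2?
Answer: 244370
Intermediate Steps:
H(b) = b - b**3
Z(B, X) = -3 - X (Z(B, X) = -3 + X*(-1) = -3 - X)
l(P, v) = 289/7 - v**2/7 - P*v/7 (l(P, v) = -((v*P + v*v) - 289)/7 = -((P*v + v**2) - 289)/7 = -((v**2 + P*v) - 289)/7 = -(-289 + v**2 + P*v)/7 = 289/7 - v**2/7 - P*v/7)
242907 - l(-363, Z(13, H(-3))) = 242907 - (289/7 - (-3 - (-3 - 1*(-3)**3))**2/7 - 1/7*(-363)*(-3 - (-3 - 1*(-3)**3))) = 242907 - (289/7 - (-3 - (-3 - 1*(-27)))**2/7 - 1/7*(-363)*(-3 - (-3 - 1*(-27)))) = 242907 - (289/7 - (-3 - (-3 + 27))**2/7 - 1/7*(-363)*(-3 - (-3 + 27))) = 242907 - (289/7 - (-3 - 1*24)**2/7 - 1/7*(-363)*(-3 - 1*24)) = 242907 - (289/7 - (-3 - 24)**2/7 - 1/7*(-363)*(-3 - 24)) = 242907 - (289/7 - 1/7*(-27)**2 - 1/7*(-363)*(-27)) = 242907 - (289/7 - 1/7*729 - 9801/7) = 242907 - (289/7 - 729/7 - 9801/7) = 242907 - 1*(-1463) = 242907 + 1463 = 244370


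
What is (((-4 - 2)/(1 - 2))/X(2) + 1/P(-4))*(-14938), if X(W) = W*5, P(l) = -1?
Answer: 29876/5 ≈ 5975.2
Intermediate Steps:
X(W) = 5*W
(((-4 - 2)/(1 - 2))/X(2) + 1/P(-4))*(-14938) = (((-4 - 2)/(1 - 2))/((5*2)) + 1/(-1))*(-14938) = (-6/(-1)/10 + 1*(-1))*(-14938) = (-6*(-1)*(1/10) - 1)*(-14938) = (6*(1/10) - 1)*(-14938) = (3/5 - 1)*(-14938) = -2/5*(-14938) = 29876/5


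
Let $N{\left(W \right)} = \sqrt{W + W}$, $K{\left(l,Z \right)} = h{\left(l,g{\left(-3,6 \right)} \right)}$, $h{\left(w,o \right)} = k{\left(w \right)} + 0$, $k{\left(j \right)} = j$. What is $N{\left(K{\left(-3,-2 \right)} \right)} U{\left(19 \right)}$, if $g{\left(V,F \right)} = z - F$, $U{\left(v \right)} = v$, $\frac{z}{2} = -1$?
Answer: $19 i \sqrt{6} \approx 46.54 i$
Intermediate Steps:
$z = -2$ ($z = 2 \left(-1\right) = -2$)
$g{\left(V,F \right)} = -2 - F$
$h{\left(w,o \right)} = w$ ($h{\left(w,o \right)} = w + 0 = w$)
$K{\left(l,Z \right)} = l$
$N{\left(W \right)} = \sqrt{2} \sqrt{W}$ ($N{\left(W \right)} = \sqrt{2 W} = \sqrt{2} \sqrt{W}$)
$N{\left(K{\left(-3,-2 \right)} \right)} U{\left(19 \right)} = \sqrt{2} \sqrt{-3} \cdot 19 = \sqrt{2} i \sqrt{3} \cdot 19 = i \sqrt{6} \cdot 19 = 19 i \sqrt{6}$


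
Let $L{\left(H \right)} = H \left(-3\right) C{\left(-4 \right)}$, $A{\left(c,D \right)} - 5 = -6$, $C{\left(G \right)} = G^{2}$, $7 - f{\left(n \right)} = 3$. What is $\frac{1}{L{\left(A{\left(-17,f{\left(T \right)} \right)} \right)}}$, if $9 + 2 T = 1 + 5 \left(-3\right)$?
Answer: $\frac{1}{48} \approx 0.020833$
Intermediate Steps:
$T = - \frac{23}{2}$ ($T = - \frac{9}{2} + \frac{1 + 5 \left(-3\right)}{2} = - \frac{9}{2} + \frac{1 - 15}{2} = - \frac{9}{2} + \frac{1}{2} \left(-14\right) = - \frac{9}{2} - 7 = - \frac{23}{2} \approx -11.5$)
$f{\left(n \right)} = 4$ ($f{\left(n \right)} = 7 - 3 = 4$)
$A{\left(c,D \right)} = -1$ ($A{\left(c,D \right)} = 5 - 6 = -1$)
$L{\left(H \right)} = - 48 H$ ($L{\left(H \right)} = H \left(-3\right) \left(-4\right)^{2} = - 3 H 16 = - 48 H$)
$\frac{1}{L{\left(A{\left(-17,f{\left(T \right)} \right)} \right)}} = \frac{1}{\left(-48\right) \left(-1\right)} = \frac{1}{48}$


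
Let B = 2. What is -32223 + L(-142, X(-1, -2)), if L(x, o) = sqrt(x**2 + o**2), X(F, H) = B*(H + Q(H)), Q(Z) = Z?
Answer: -32223 + 2*sqrt(5057) ≈ -32081.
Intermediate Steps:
X(F, H) = 4*H (X(F, H) = 2*(H + H) = 2*(2*H) = 4*H)
L(x, o) = sqrt(o**2 + x**2)
-32223 + L(-142, X(-1, -2)) = -32223 + sqrt((4*(-2))**2 + (-142)**2) = -32223 + sqrt((-8)**2 + 20164) = -32223 + sqrt(64 + 20164) = -32223 + sqrt(20228) = -32223 + 2*sqrt(5057)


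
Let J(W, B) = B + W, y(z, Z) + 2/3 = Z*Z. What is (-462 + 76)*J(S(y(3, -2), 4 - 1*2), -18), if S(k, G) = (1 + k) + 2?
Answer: 13510/3 ≈ 4503.3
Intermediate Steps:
y(z, Z) = -⅔ + Z² (y(z, Z) = -⅔ + Z*Z = -⅔ + Z²)
S(k, G) = 3 + k
(-462 + 76)*J(S(y(3, -2), 4 - 1*2), -18) = (-462 + 76)*(-18 + (3 + (-⅔ + (-2)²))) = -386*(-18 + (3 + (-⅔ + 4))) = -386*(-18 + (3 + 10/3)) = -386*(-18 + 19/3) = -386*(-35/3) = 13510/3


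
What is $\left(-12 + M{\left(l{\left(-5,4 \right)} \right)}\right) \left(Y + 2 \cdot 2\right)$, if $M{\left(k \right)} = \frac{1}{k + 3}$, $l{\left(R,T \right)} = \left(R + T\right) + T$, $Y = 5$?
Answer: $- \frac{213}{2} \approx -106.5$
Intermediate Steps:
$l{\left(R,T \right)} = R + 2 T$
$M{\left(k \right)} = \frac{1}{3 + k}$
$\left(-12 + M{\left(l{\left(-5,4 \right)} \right)}\right) \left(Y + 2 \cdot 2\right) = \left(-12 + \frac{1}{3 + \left(-5 + 2 \cdot 4\right)}\right) \left(5 + 2 \cdot 2\right) = \left(-12 + \frac{1}{3 + \left(-5 + 8\right)}\right) \left(5 + 4\right) = \left(-12 + \frac{1}{3 + 3}\right) 9 = \left(-12 + \frac{1}{6}\right) 9 = \left(- \frac{71}{6}\right) 9 = - \frac{213}{2}$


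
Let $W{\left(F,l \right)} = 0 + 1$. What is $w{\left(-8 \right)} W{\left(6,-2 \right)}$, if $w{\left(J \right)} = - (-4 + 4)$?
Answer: $0$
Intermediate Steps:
$W{\left(F,l \right)} = 1$
$w{\left(J \right)} = 0$ ($w{\left(J \right)} = \left(-1\right) 0 = 0$)
$w{\left(-8 \right)} W{\left(6,-2 \right)} = 0 \cdot 1 = 0$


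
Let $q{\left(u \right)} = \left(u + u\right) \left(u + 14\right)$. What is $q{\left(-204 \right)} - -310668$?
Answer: $388188$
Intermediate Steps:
$q{\left(u \right)} = 2 u \left(14 + u\right)$
$q{\left(-204 \right)} - -310668 = 2 \left(-204\right) \left(14 - 204\right) - -310668 = 2 \left(-204\right) \left(-190\right) + 310668 = 77520 + 310668 = 388188$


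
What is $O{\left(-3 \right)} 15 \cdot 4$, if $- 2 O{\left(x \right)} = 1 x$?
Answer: $90$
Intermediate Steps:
$O{\left(x \right)} = - \frac{x}{2}$ ($O{\left(x \right)} = - \frac{1 x}{2} = - \frac{x}{2}$)
$O{\left(-3 \right)} 15 \cdot 4 = \left(- \frac{1}{2}\right) \left(-3\right) 15 \cdot 4 = \frac{3}{2} \cdot 15 \cdot 4 = \frac{45}{2} \cdot 4 = 90$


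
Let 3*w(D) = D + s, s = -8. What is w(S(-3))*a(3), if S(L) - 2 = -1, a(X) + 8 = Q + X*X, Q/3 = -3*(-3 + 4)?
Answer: 56/3 ≈ 18.667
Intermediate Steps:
Q = -9 (Q = 3*(-3*(-3 + 4)) = 3*(-3*1) = 3*(-3) = -9)
a(X) = -17 + X**2 (a(X) = -8 + (-9 + X*X) = -8 + (-9 + X**2) = -17 + X**2)
S(L) = 1 (S(L) = 2 - 1 = 1)
w(D) = -8/3 + D/3 (w(D) = (D - 8)/3 = (-8 + D)/3 = -8/3 + D/3)
w(S(-3))*a(3) = (-8/3 + (1/3)*1)*(-17 + 3**2) = (-8/3 + 1/3)*(-17 + 9) = -7/3*(-8) = 56/3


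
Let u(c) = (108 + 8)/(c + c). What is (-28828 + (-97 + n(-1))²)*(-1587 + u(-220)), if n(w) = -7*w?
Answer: 1809544036/55 ≈ 3.2901e+7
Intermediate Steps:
u(c) = 58/c (u(c) = 116/((2*c)) = 116*(1/(2*c)) = 58/c)
(-28828 + (-97 + n(-1))²)*(-1587 + u(-220)) = (-28828 + (-97 - 7*(-1))²)*(-1587 + 58/(-220)) = (-28828 + (-97 + 7)²)*(-1587 + 58*(-1/220)) = (-28828 + (-90)²)*(-1587 - 29/110) = (-28828 + 8100)*(-174599/110) = -20728*(-174599/110) = 1809544036/55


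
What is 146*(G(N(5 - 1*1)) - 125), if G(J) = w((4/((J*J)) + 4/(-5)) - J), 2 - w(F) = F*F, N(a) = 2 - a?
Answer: -466616/25 ≈ -18665.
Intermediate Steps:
w(F) = 2 - F**2 (w(F) = 2 - F*F = 2 - F**2)
G(J) = 2 - (-4/5 - J + 4/J**2)**2 (G(J) = 2 - ((4/((J*J)) + 4/(-5)) - J)**2 = 2 - ((4/(J**2) + 4*(-1/5)) - J)**2 = 2 - ((4/J**2 - 4/5) - J)**2 = 2 - ((-4/5 + 4/J**2) - J)**2 = 2 - (-4/5 - J + 4/J**2)**2)
146*(G(N(5 - 1*1)) - 125) = 146*((2 - (-20 + 4*(2 - (5 - 1*1))**2 + 5*(2 - (5 - 1*1))**3)**2/(25*(2 - (5 - 1*1))**4)) - 125) = 146*((2 - (-20 + 4*(2 - (5 - 1))**2 + 5*(2 - (5 - 1))**3)**2/(25*(2 - (5 - 1))**4)) - 125) = 146*((2 - (-20 + 4*(2 - 1*4)**2 + 5*(2 - 1*4)**3)**2/(25*(2 - 1*4)**4)) - 125) = 146*((2 - (-20 + 4*(2 - 4)**2 + 5*(2 - 4)**3)**2/(25*(2 - 4)**4)) - 125) = 146*((2 - 1/25*(-20 + 4*(-2)**2 + 5*(-2)**3)**2/(-2)**4) - 125) = 146*((2 - 1/25*1/16*(-20 + 4*4 + 5*(-8))**2) - 125) = 146*((2 - 1/25*1/16*(-20 + 16 - 40)**2) - 125) = 146*((2 - 1/25*1/16*(-44)**2) - 125) = 146*((2 - 1/25*1/16*1936) - 125) = 146*((2 - 121/25) - 125) = 146*(-71/25 - 125) = 146*(-3196/25) = -466616/25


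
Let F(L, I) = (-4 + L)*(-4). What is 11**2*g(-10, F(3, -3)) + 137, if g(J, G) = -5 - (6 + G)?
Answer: -1678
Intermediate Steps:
F(L, I) = 16 - 4*L
g(J, G) = -11 - G (g(J, G) = -5 + (-6 - G) = -11 - G)
11**2*g(-10, F(3, -3)) + 137 = 11**2*(-11 - (16 - 4*3)) + 137 = 121*(-11 - (16 - 12)) + 137 = 121*(-11 - 1*4) + 137 = 121*(-11 - 4) + 137 = 121*(-15) + 137 = -1815 + 137 = -1678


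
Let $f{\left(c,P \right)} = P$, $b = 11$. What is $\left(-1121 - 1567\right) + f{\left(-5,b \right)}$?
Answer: $-2677$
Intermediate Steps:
$\left(-1121 - 1567\right) + f{\left(-5,b \right)} = \left(-1121 - 1567\right) + 11 = -2688 + 11 = -2677$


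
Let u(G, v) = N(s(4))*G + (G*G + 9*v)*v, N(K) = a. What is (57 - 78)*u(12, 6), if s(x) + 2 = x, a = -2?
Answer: -24444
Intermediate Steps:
s(x) = -2 + x
N(K) = -2
u(G, v) = -2*G + v*(G² + 9*v) (u(G, v) = -2*G + (G*G + 9*v)*v = -2*G + (G² + 9*v)*v = -2*G + v*(G² + 9*v))
(57 - 78)*u(12, 6) = (57 - 78)*(-2*12 + 9*6² + 6*12²) = -21*(-24 + 9*36 + 6*144) = -21*(-24 + 324 + 864) = -21*1164 = -24444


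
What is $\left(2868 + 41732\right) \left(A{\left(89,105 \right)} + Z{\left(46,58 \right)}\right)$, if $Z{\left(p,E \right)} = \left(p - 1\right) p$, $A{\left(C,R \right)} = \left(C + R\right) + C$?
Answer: $104943800$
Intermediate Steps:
$A{\left(C,R \right)} = R + 2 C$
$Z{\left(p,E \right)} = p \left(-1 + p\right)$ ($Z{\left(p,E \right)} = \left(-1 + p\right) p = p \left(-1 + p\right)$)
$\left(2868 + 41732\right) \left(A{\left(89,105 \right)} + Z{\left(46,58 \right)}\right) = \left(2868 + 41732\right) \left(\left(105 + 2 \cdot 89\right) + 46 \left(-1 + 46\right)\right) = 44600 \left(\left(105 + 178\right) + 46 \cdot 45\right) = 44600 \left(283 + 2070\right) = 44600 \cdot 2353 = 104943800$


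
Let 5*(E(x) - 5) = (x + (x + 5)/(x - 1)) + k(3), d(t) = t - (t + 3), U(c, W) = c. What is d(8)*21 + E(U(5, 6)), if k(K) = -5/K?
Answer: -341/6 ≈ -56.833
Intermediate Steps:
d(t) = -3 (d(t) = t - (3 + t) = t + (-3 - t) = -3)
E(x) = 14/3 + x/5 + (5 + x)/(5*(-1 + x)) (E(x) = 5 + ((x + (x + 5)/(x - 1)) - 5/3)/5 = 5 + ((x + (5 + x)/(-1 + x)) - 5*⅓)/5 = 5 + ((x + (5 + x)/(-1 + x)) - 5/3)/5 = 5 + (-5/3 + x + (5 + x)/(-1 + x))/5 = 5 + (-⅓ + x/5 + (5 + x)/(5*(-1 + x))) = 14/3 + x/5 + (5 + x)/(5*(-1 + x)))
d(8)*21 + E(U(5, 6)) = -3*21 + (-55 + 3*5² + 70*5)/(15*(-1 + 5)) = -63 + (1/15)*(-55 + 3*25 + 350)/4 = -63 + (1/15)*(¼)*(-55 + 75 + 350) = -63 + (1/15)*(¼)*370 = -63 + 37/6 = -341/6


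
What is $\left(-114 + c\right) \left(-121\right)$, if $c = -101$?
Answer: $26015$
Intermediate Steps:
$\left(-114 + c\right) \left(-121\right) = \left(-114 - 101\right) \left(-121\right) = \left(-215\right) \left(-121\right) = 26015$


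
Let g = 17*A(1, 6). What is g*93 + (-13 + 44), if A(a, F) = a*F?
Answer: 9517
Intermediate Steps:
A(a, F) = F*a
g = 102 (g = 17*(6*1) = 17*6 = 102)
g*93 + (-13 + 44) = 102*93 + (-13 + 44) = 9486 + 31 = 9517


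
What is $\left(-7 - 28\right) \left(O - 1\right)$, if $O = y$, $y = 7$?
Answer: $-210$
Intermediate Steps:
$O = 7$
$\left(-7 - 28\right) \left(O - 1\right) = \left(-7 - 28\right) \left(7 - 1\right) = \left(-35\right) 6 = -210$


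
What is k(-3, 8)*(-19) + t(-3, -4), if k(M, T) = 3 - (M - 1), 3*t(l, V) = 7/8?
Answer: -3185/24 ≈ -132.71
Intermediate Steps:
t(l, V) = 7/24 (t(l, V) = (7/8)/3 = (7*(⅛))/3 = (⅓)*(7/8) = 7/24)
k(M, T) = 4 - M (k(M, T) = 3 - (-1 + M) = 3 + (1 - M) = 4 - M)
k(-3, 8)*(-19) + t(-3, -4) = (4 - 1*(-3))*(-19) + 7/24 = (4 + 3)*(-19) + 7/24 = 7*(-19) + 7/24 = -133 + 7/24 = -3185/24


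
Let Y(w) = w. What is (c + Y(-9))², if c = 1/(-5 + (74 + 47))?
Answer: 1087849/13456 ≈ 80.845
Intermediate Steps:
c = 1/116 (c = 1/(-5 + 121) = 1/116 ≈ 0.0086207)
(c + Y(-9))² = (1/116 - 9)² = (-1043/116)² = 1087849/13456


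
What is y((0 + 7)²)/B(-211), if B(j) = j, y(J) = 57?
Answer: -57/211 ≈ -0.27014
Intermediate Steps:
y((0 + 7)²)/B(-211) = 57/(-211) = 57*(-1/211) = -57/211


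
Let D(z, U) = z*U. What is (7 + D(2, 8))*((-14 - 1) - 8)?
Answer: -529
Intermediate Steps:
D(z, U) = U*z
(7 + D(2, 8))*((-14 - 1) - 8) = (7 + 8*2)*((-14 - 1) - 8) = (7 + 16)*(-15 - 8) = 23*(-23) = -529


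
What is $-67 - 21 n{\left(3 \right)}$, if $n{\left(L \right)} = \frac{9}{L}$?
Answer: $-130$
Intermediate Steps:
$-67 - 21 n{\left(3 \right)} = -67 - 21 \cdot \frac{9}{3} = -67 - 21 \cdot 9 \cdot \frac{1}{3} = -67 - 63 = -130$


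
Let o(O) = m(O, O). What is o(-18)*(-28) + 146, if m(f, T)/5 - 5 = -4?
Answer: 6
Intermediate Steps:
m(f, T) = 5 (m(f, T) = 25 + 5*(-4) = 25 - 20 = 5)
o(O) = 5
o(-18)*(-28) + 146 = 5*(-28) + 146 = -140 + 146 = 6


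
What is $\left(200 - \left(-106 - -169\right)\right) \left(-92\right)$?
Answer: $-12604$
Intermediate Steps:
$\left(200 - \left(-106 - -169\right)\right) \left(-92\right) = \left(200 - \left(-106 + 169\right)\right) \left(-92\right) = \left(200 - 63\right) \left(-92\right) = 137 \left(-92\right) = -12604$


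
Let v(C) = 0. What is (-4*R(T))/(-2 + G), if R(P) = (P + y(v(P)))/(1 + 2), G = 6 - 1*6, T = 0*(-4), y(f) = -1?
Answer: -2/3 ≈ -0.66667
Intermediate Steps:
T = 0
G = 0 (G = 6 - 6 = 0)
R(P) = -1/3 + P/3 (R(P) = (P - 1)/(1 + 2) = (-1 + P)/3 = (-1 + P)*(1/3) = -1/3 + P/3)
(-4*R(T))/(-2 + G) = (-4*(-1/3 + (1/3)*0))/(-2 + 0) = -4*(-1/3 + 0)/(-2) = -4*(-1/3)*(-1/2) = (4/3)*(-1/2) = -2/3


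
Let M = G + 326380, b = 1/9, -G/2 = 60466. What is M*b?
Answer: 205448/9 ≈ 22828.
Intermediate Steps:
G = -120932 (G = -2*60466 = -120932)
b = ⅑ ≈ 0.11111
M = 205448 (M = -120932 + 326380 = 205448)
M*b = 205448*(⅑) = 205448/9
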